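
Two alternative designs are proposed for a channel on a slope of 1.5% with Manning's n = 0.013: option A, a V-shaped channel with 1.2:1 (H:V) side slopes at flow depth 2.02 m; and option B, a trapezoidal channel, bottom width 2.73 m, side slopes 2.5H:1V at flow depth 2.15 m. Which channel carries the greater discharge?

channel B

Channel A: For a triangular section with side slope z = 1.2: A = zy² = 1.2×2.02² = 4.896 m²; P = 2y√(1+z²) = 2×2.02×1.562 = 6.311 m. Hydraulic radius R = A/P = 4.896/6.311 = 0.7759 m. Q_A = (1/0.013)·4.896·0.7759^(2/3)·√0.015 = 38.95 m³/s.
Channel B: With bottom width b = 2.73 m and side slope z = 2.5: A = (b + zy)y = (2.73 + 2.5×2.15)×2.15 = 17.43 m²; P = b + 2y√(1+z²) = 2.73 + 2×2.15×2.693 = 14.31 m. Hydraulic radius R = A/P = 17.43/14.31 = 1.218 m. Q_B = (1/0.013)·17.43·1.218^(2/3)·√0.015 = 187.2 m³/s.
Q_A = 38.95 m³/s vs Q_B = 187.2 m³/s, so channel B carries more.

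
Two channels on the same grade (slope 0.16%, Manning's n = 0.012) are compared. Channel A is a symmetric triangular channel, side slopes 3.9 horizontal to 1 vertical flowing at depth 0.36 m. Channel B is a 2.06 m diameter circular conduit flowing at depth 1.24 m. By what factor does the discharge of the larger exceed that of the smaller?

Channel A: For a triangular section with side slope z = 3.9: A = zy² = 3.9×0.36² = 0.5054 m²; P = 2y√(1+z²) = 2×0.36×4.026 = 2.899 m. Hydraulic radius R = A/P = 0.5054/2.899 = 0.1744 m. Q_A = (1/0.012)·0.5054·0.1744^(2/3)·√0.0016 = 0.5258 m³/s.
Channel B: For a circular section of diameter D = 2.06 m at depth y = 1.24 m, the central angle is θ = 2 arccos(1 − 2y/D) = 3.552 rad. Then A = (D²/8)(θ − sin θ) = 2.096 m² and P = Dθ/2 = 3.659 m. Hydraulic radius R = A/P = 2.096/3.659 = 0.5729 m. Q_B = (1/0.012)·2.096·0.5729^(2/3)·√0.0016 = 4.819 m³/s.
The larger discharge is 4.819 m³/s and the smaller is 0.5258 m³/s; the ratio is 9.17.

9.17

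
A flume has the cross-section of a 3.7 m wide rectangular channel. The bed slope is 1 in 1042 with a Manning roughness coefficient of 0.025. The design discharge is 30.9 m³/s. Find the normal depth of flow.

y_n = 5.44 m

Manning's equation rearranged: A R^(2/3) = nQ / (1·√S) = 0.025 × 30.9 / (√0.0009597) = 24.94.
Try y = 4.44 m: A R^(2/3) = 19.63 — low.
Try y = 5.44 m: A R^(2/3) = 24.96 — ≈ 24.94.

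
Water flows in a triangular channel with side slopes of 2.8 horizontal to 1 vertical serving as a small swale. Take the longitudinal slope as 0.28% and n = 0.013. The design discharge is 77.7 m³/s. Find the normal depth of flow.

y_n = 2.48 m

Manning's equation rearranged: A R^(2/3) = nQ / (1·√S) = 0.013 × 77.7 / (√0.0028) = 19.09.
Try y = 1.97 m: A R^(2/3) = 10.34 — short.
Try y = 2.79 m: A R^(2/3) = 26.14 — over.
Try y = 2.48 m: A R^(2/3) = 19.1 — matches.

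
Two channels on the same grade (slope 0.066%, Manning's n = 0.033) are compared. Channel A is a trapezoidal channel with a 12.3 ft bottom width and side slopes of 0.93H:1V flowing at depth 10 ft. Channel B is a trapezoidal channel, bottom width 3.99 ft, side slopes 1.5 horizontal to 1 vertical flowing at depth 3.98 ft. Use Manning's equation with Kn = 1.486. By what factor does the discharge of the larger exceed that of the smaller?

10.1

Channel A: With bottom width b = 12.3 ft and side slope z = 0.93: A = (b + zy)y = (12.3 + 0.93×10)×10 = 216 ft²; P = b + 2y√(1+z²) = 12.3 + 2×10×1.366 = 39.61 ft. Hydraulic radius R = A/P = 216/39.61 = 5.453 ft. Q_A = (1.486/0.033)·216·5.453^(2/3)·√0.00066 = 774.1 ft³/s.
Channel B: With bottom width b = 3.99 ft and side slope z = 1.5: A = (b + zy)y = (3.99 + 1.5×3.98)×3.98 = 39.64 ft²; P = b + 2y√(1+z²) = 3.99 + 2×3.98×1.803 = 18.34 ft. Hydraulic radius R = A/P = 39.64/18.34 = 2.161 ft. Q_B = (1.486/0.033)·39.64·2.161^(2/3)·√0.00066 = 76.66 ft³/s.
The larger discharge is 774.1 ft³/s and the smaller is 76.66 ft³/s; the ratio is 10.1.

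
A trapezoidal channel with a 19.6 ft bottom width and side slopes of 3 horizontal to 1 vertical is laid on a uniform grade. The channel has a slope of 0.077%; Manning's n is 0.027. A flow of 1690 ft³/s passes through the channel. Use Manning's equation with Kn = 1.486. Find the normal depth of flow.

y_n = 8.33 ft

Manning's equation rearranged: A R^(2/3) = nQ / (1.486·√S) = 0.027 × 1690 / (1.486 × √0.00077) = 1107.
Try y = 9.22 ft: A R^(2/3) = 1373 — high.
Try y = 8.33 ft: A R^(2/3) = 1106 — ≈ 1107.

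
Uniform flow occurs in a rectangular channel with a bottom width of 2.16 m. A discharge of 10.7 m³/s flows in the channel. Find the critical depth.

For a rectangular channel, critical depth y_c = (q²/g)^(1/3) where q = Q/b = 10.7/2.16 = 4.954 m²/s.
So y_c = (4.954²/9.81)^(1/3) = 1.36 m.

y_c = 1.36 m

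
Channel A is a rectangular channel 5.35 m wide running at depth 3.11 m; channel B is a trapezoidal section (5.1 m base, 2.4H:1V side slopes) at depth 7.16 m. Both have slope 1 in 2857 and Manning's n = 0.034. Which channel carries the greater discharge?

channel B

Channel A: Flow area A = b·y = 5.35 × 3.11 = 16.64 m². Wetted perimeter P = b + 2y = 5.35 + 2×3.11 = 11.57 m. Hydraulic radius R = A/P = 16.64/11.57 = 1.438 m. Q_A = (1/0.034)·16.64·1.438^(2/3)·√0.00035 = 11.66 m³/s.
Channel B: With bottom width b = 5.1 m and side slope z = 2.4: A = (b + zy)y = (5.1 + 2.4×7.16)×7.16 = 159.6 m²; P = b + 2y√(1+z²) = 5.1 + 2×7.16×2.6 = 42.33 m. Hydraulic radius R = A/P = 159.6/42.33 = 3.769 m. Q_B = (1/0.034)·159.6·3.769^(2/3)·√0.00035 = 212.6 m³/s.
Q_A = 11.66 m³/s vs Q_B = 212.6 m³/s, so channel B carries more.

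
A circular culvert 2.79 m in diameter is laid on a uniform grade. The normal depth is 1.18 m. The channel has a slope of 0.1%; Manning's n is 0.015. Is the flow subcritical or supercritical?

subcritical

For a circular section of diameter D = 2.79 m at depth y = 1.18 m, the central angle is θ = 2 arccos(1 − 2y/D) = 2.832 rad. Then A = (D²/8)(θ − sin θ) = 2.459 m² and P = Dθ/2 = 3.951 m.
Hydraulic radius R = A/P = 2.459/3.951 = 0.6225 m.
V = (1/n) R^(2/3) √S = (1/0.015) × 0.6225^(2/3) × √0.001 = 1.537 m/s. Hydraulic depth D_h = A/T = 2.459/2.757 = 0.8921 m.
Froude number Fr = V/√(g·D_h) = 1.537/√(9.81×0.8921) = 0.52, which is less than 1, so the flow is subcritical.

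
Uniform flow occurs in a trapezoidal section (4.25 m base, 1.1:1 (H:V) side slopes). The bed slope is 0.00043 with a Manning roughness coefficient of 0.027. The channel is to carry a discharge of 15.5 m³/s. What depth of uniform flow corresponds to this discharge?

y_n = 2.34 m

Manning's equation rearranged: A R^(2/3) = nQ / (1·√S) = 0.027 × 15.5 / (√0.00043) = 20.18.
Trying y = 2.68 m: A R^(2/3) = 26.16 — too large.
Trying y = 1.98 m: A R^(2/3) = 14.81 — too small.
Trying y = 2.34 m: A R^(2/3) = 20.22 — ≈ 20.18.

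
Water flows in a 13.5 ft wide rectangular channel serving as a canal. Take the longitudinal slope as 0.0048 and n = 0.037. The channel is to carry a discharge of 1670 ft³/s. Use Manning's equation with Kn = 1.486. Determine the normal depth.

Manning's equation rearranged: A R^(2/3) = nQ / (1.486·√S) = 0.037 × 1670 / (1.486 × √0.0048) = 600.2.
Try y = 11.6 ft: A R^(2/3) = 412 — short.
Try y = 18.5 ft: A R^(2/3) = 725 — over.
Try y = 15.8 ft: A R^(2/3) = 601 — ≈ 600.2.

y_n = 15.8 ft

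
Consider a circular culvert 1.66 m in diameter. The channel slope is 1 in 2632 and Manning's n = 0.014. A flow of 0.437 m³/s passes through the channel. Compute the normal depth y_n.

y_n = 0.578 m

Manning's equation rearranged: A R^(2/3) = nQ / (1·√S) = 0.014 × 0.437 / (√0.0003799) = 0.3139.
Try y = 0.706 m: A R^(2/3) = 0.4535 — over.
Try y = 0.468 m: A R^(2/3) = 0.209 — short.
Try y = 0.578 m: A R^(2/3) = 0.3135 — close enough.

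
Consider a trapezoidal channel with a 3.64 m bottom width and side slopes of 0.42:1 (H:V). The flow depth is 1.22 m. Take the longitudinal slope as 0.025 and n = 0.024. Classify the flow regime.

supercritical

With bottom width b = 3.64 m and side slope z = 0.42: A = (b + zy)y = (3.64 + 0.42×1.22)×1.22 = 5.066 m²; P = b + 2y√(1+z²) = 3.64 + 2×1.22×1.085 = 6.286 m.
Hydraulic radius R = A/P = 5.066/6.286 = 0.8058 m.
V = (1/n) R^(2/3) √S = (1/0.024) × 0.8058^(2/3) × √0.025 = 5.705 m/s. Hydraulic depth D_h = A/T = 5.066/4.665 = 1.086 m.
Froude number Fr = V/√(g·D_h) = 5.705/√(9.81×1.086) = 1.75, which is greater than 1, so the flow is supercritical.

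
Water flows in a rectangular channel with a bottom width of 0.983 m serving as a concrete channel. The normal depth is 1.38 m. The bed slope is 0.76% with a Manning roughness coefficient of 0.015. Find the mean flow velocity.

V = 2.95 m/s

Flow area A = b·y = 0.983 × 1.38 = 1.357 m². Wetted perimeter P = b + 2y = 0.983 + 2×1.38 = 3.743 m.
Hydraulic radius R = A/P = 1.357/3.743 = 0.3624 m.
From Manning's equation, V = (1/n) R^(2/3) S^(1/2) = (1/0.015) × 0.3624^(2/3) × 0.0076^(1/2) = 2.95 m/s.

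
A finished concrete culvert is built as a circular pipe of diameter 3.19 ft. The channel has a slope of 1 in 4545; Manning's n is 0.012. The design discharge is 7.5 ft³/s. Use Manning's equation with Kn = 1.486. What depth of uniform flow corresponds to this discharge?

y_n = 1.77 ft

Manning's equation rearranged: A R^(2/3) = nQ / (1.486·√S) = 0.012 × 7.5 / (1.486 × √0.00022) = 4.083.
At y = 2.12 ft: A R^(2/3) = 5.364 — high.
At y = 1.56 ft: A R^(2/3) = 3.309 — low.
At y = 1.77 ft: A R^(2/3) = 4.083 — close enough.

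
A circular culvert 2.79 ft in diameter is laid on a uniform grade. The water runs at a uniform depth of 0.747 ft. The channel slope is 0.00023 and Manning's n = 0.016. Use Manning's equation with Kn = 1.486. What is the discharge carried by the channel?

For a circular section of diameter D = 2.79 ft at depth y = 0.747 ft, the central angle is θ = 2 arccos(1 − 2y/D) = 2.175 rad. Then A = (D²/8)(θ − sin θ) = 1.316 ft² and P = Dθ/2 = 3.035 ft.
Hydraulic radius R = A/P = 1.316/3.035 = 0.4337 ft.
Manning's equation: Q = (1.486/n) A R^(2/3) S^(1/2) = (1.486/0.016) × 1.316 × 0.4337^(2/3) × 0.00023^(1/2) = 1.06 ft³/s.

Q = 1.06 ft³/s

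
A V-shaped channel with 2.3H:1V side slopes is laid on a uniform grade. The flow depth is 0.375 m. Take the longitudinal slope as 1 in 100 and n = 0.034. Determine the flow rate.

Q = 0.294 m³/s

For a triangular section with side slope z = 2.3: A = zy² = 2.3×0.375² = 0.3234 m²; P = 2y√(1+z²) = 2×0.375×2.508 = 1.881 m.
Hydraulic radius R = A/P = 0.3234/1.881 = 0.172 m.
Manning's equation: Q = (1/n) A R^(2/3) S^(1/2) = (1/0.034) × 0.3234 × 0.172^(2/3) × 0.01^(1/2) = 0.294 m³/s.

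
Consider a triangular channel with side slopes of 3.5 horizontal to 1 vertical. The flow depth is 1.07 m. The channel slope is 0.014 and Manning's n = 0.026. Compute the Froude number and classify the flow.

For a triangular section with side slope z = 3.5: A = zy² = 3.5×1.07² = 4.007 m²; P = 2y√(1+z²) = 2×1.07×3.64 = 7.79 m.
Hydraulic radius R = A/P = 4.007/7.79 = 0.5144 m.
V = (1/n) R^(2/3) √S = (1/0.026) × 0.5144^(2/3) × √0.014 = 2.922 m/s. Hydraulic depth D_h = A/T = 4.007/7.49 = 0.535 m.
Froude number Fr = V/√(g·D_h) = 2.922/√(9.81×0.535) = 1.28, which is greater than 1, so the flow is supercritical.

supercritical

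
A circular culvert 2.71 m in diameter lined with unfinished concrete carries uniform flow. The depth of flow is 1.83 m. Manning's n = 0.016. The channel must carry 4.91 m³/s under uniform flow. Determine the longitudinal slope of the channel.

For a circular section of diameter D = 2.71 m at depth y = 1.83 m, the central angle is θ = 2 arccos(1 − 2y/D) = 3.858 rad. Then A = (D²/8)(θ − sin θ) = 4.144 m² and P = Dθ/2 = 5.227 m.
Hydraulic radius R = A/P = 4.144/5.227 = 0.7928 m.
From Manning's equation, S = [nQ / (1 A R^(2/3))]² = [0.016 × 4.91 / (1 × 4.144 × 0.7928^(2/3))]² = 0.00049.

S = 0.00049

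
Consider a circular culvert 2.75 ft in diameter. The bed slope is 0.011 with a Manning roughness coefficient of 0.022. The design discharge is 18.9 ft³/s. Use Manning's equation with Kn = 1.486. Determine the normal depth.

y_n = 1.5 ft

Manning's equation rearranged: A R^(2/3) = nQ / (1.486·√S) = 0.022 × 18.9 / (1.486 × √0.011) = 2.668.
Try y = 1.31 ft: A R^(2/3) = 2.129 — low.
Try y = 1.68 ft: A R^(2/3) = 3.195 — high.
Try y = 1.5 ft: A R^(2/3) = 2.674 — matches.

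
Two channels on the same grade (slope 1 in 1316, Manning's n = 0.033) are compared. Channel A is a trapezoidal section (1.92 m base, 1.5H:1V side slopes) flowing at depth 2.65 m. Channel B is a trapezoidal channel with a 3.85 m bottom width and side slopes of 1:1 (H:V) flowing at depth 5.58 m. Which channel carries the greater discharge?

channel B

Channel A: With bottom width b = 1.92 m and side slope z = 1.5: A = (b + zy)y = (1.92 + 1.5×2.65)×2.65 = 15.62 m²; P = b + 2y√(1+z²) = 1.92 + 2×2.65×1.803 = 11.47 m. Hydraulic radius R = A/P = 15.62/11.47 = 1.361 m. Q_A = (1/0.033)·15.62·1.361^(2/3)·√0.0007599 = 16.03 m³/s.
Channel B: With bottom width b = 3.85 m and side slope z = 1: A = (b + zy)y = (3.85 + 1×5.58)×5.58 = 52.62 m²; P = b + 2y√(1+z²) = 3.85 + 2×5.58×1.414 = 19.63 m. Hydraulic radius R = A/P = 52.62/19.63 = 2.68 m. Q_B = (1/0.033)·52.62·2.68^(2/3)·√0.0007599 = 84.81 m³/s.
Q_A = 16.03 m³/s vs Q_B = 84.81 m³/s, so channel B carries more.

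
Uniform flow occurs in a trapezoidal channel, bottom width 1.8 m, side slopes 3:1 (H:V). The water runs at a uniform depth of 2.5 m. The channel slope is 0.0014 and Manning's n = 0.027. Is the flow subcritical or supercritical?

subcritical

With bottom width b = 1.8 m and side slope z = 3: A = (b + zy)y = (1.8 + 3×2.5)×2.5 = 23.25 m²; P = b + 2y√(1+z²) = 1.8 + 2×2.5×3.162 = 17.61 m.
Hydraulic radius R = A/P = 23.25/17.61 = 1.32 m.
V = (1/n) R^(2/3) √S = (1/0.027) × 1.32^(2/3) × √0.0014 = 1.668 m/s. Hydraulic depth D_h = A/T = 23.25/16.8 = 1.384 m.
Froude number Fr = V/√(g·D_h) = 1.668/√(9.81×1.384) = 0.453, which is less than 1, so the flow is subcritical.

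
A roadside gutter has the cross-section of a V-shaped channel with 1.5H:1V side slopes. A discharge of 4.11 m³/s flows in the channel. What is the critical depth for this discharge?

y_c = 1.09 m

At critical depth, Q² T / (g A³) = 1, i.e. A³/T = Q²/g = 4.11²/9.81 = 1.722.
Trying y = 0.771 m: A³/T = 0.3065 — too small.
Trying y = 1.09 m: A³/T = 1.731 — close enough.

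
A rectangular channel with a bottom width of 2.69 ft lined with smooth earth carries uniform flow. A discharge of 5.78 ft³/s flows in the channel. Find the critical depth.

For a rectangular channel, critical depth y_c = (q²/g)^(1/3) where q = Q/b = 5.78/2.69 = 2.149 ft²/s.
So y_c = (2.149²/32.2)^(1/3) = 0.523 ft.

y_c = 0.523 ft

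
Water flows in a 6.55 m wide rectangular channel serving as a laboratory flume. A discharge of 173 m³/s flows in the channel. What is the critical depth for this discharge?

y_c = 4.14 m

For a rectangular channel, critical depth y_c = (q²/g)^(1/3) where q = Q/b = 173/6.55 = 26.41 m²/s.
So y_c = (26.41²/9.81)^(1/3) = 4.14 m.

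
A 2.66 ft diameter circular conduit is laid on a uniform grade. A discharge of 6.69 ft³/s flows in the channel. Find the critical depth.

At critical depth, Q² T / (g A³) = 1, i.e. A³/T = Q²/g = 6.69²/32.2 = 1.39.
Trying y = 0.681 ft: A³/T = 0.6107 — low.
Trying y = 0.842 ft: A³/T = 1.392 — close enough.

y_c = 0.842 ft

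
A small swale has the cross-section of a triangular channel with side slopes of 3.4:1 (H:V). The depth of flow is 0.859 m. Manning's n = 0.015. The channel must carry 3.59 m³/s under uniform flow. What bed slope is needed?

For a triangular section with side slope z = 3.4: A = zy² = 3.4×0.859² = 2.509 m²; P = 2y√(1+z²) = 2×0.859×3.544 = 6.089 m.
Hydraulic radius R = A/P = 2.509/6.089 = 0.412 m.
From Manning's equation, S = [nQ / (1 A R^(2/3))]² = [0.015 × 3.59 / (1 × 2.509 × 0.412^(2/3))]² = 0.0015.

S = 0.0015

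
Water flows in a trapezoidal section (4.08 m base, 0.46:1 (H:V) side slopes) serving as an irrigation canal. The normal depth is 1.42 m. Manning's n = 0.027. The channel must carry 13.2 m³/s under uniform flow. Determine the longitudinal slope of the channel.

With bottom width b = 4.08 m and side slope z = 0.46: A = (b + zy)y = (4.08 + 0.46×1.42)×1.42 = 6.721 m²; P = b + 2y√(1+z²) = 4.08 + 2×1.42×1.101 = 7.206 m.
Hydraulic radius R = A/P = 6.721/7.206 = 0.9327 m.
From Manning's equation, S = [nQ / (1 A R^(2/3))]² = [0.027 × 13.2 / (1 × 6.721 × 0.9327^(2/3))]² = 0.00309.

S = 0.00309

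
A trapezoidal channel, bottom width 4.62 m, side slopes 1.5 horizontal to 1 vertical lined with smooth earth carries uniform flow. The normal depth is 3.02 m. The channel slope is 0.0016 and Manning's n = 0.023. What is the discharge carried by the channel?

Q = 70.6 m³/s

With bottom width b = 4.62 m and side slope z = 1.5: A = (b + zy)y = (4.62 + 1.5×3.02)×3.02 = 27.63 m²; P = b + 2y√(1+z²) = 4.62 + 2×3.02×1.803 = 15.51 m.
Hydraulic radius R = A/P = 27.63/15.51 = 1.782 m.
Manning's equation: Q = (1/n) A R^(2/3) S^(1/2) = (1/0.023) × 27.63 × 1.782^(2/3) × 0.0016^(1/2) = 70.6 m³/s.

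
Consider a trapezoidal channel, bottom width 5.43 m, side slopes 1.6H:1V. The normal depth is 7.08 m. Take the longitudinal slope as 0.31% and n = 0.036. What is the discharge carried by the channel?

Q = 438 m³/s

With bottom width b = 5.43 m and side slope z = 1.6: A = (b + zy)y = (5.43 + 1.6×7.08)×7.08 = 118.6 m²; P = b + 2y√(1+z²) = 5.43 + 2×7.08×1.887 = 32.15 m.
Hydraulic radius R = A/P = 118.6/32.15 = 3.691 m.
Manning's equation: Q = (1/n) A R^(2/3) S^(1/2) = (1/0.036) × 118.6 × 3.691^(2/3) × 0.0031^(1/2) = 438 m³/s.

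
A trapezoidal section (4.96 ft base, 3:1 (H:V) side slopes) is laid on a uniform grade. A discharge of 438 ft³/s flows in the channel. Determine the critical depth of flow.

y_c = 3.48 ft

At critical depth, Q² T / (g A³) = 1, i.e. A³/T = Q²/g = 438²/32.2 = 5958.
Trying y = 4.02 ft: A³/T = 11010 — over.
Trying y = 2.58 ft: A³/T = 1721 — short.
Trying y = 3.48 ft: A³/T = 5957 — close enough.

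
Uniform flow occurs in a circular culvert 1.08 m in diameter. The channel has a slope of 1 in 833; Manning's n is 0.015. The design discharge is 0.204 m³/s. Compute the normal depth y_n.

y_n = 0.353 m

Manning's equation rearranged: A R^(2/3) = nQ / (1·√S) = 0.015 × 0.204 / (√0.0012) = 0.08832.
Trying y = 0.294 m: A R^(2/3) = 0.06201 — too small.
Trying y = 0.42 m: A R^(2/3) = 0.1225 — too large.
Trying y = 0.353 m: A R^(2/3) = 0.08837 — close enough.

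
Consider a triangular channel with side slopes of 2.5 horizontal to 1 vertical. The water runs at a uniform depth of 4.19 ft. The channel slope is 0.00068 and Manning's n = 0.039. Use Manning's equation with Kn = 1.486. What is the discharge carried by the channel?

For a triangular section with side slope z = 2.5: A = zy² = 2.5×4.19² = 43.89 ft²; P = 2y√(1+z²) = 2×4.19×2.693 = 22.56 ft.
Hydraulic radius R = A/P = 43.89/22.56 = 1.945 ft.
Manning's equation: Q = (1.486/n) A R^(2/3) S^(1/2) = (1.486/0.039) × 43.89 × 1.945^(2/3) × 0.00068^(1/2) = 68 ft³/s.

Q = 68 ft³/s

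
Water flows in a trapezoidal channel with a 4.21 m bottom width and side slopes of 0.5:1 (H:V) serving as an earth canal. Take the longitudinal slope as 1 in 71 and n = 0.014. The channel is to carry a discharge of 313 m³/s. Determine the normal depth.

Manning's equation rearranged: A R^(2/3) = nQ / (1·√S) = 0.014 × 313 / (√0.01408) = 36.92.
Try y = 4.45 m: A R^(2/3) = 45.79 — too large.
Try y = 3.94 m: A R^(2/3) = 36.96 — matches.

y_n = 3.94 m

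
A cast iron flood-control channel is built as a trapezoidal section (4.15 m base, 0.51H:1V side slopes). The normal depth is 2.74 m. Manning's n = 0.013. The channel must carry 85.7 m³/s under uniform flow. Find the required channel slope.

With bottom width b = 4.15 m and side slope z = 0.51: A = (b + zy)y = (4.15 + 0.51×2.74)×2.74 = 15.2 m²; P = b + 2y√(1+z²) = 4.15 + 2×2.74×1.123 = 10.3 m.
Hydraulic radius R = A/P = 15.2/10.3 = 1.475 m.
From Manning's equation, S = [nQ / (1 A R^(2/3))]² = [0.013 × 85.7 / (1 × 15.2 × 1.475^(2/3))]² = 0.0032.

S = 0.0032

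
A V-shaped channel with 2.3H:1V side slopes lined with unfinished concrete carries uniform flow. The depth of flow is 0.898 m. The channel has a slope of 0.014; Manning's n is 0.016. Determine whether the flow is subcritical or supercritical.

For a triangular section with side slope z = 2.3: A = zy² = 2.3×0.898² = 1.855 m²; P = 2y√(1+z²) = 2×0.898×2.508 = 4.504 m.
Hydraulic radius R = A/P = 1.855/4.504 = 0.4118 m.
V = (1/n) R^(2/3) √S = (1/0.016) × 0.4118^(2/3) × √0.014 = 4.093 m/s. Hydraulic depth D_h = A/T = 1.855/4.131 = 0.449 m.
Froude number Fr = V/√(g·D_h) = 4.093/√(9.81×0.449) = 1.95, which is greater than 1, so the flow is supercritical.

supercritical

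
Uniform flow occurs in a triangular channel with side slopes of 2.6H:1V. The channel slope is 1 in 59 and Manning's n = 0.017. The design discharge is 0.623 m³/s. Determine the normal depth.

Manning's equation rearranged: A R^(2/3) = nQ / (1·√S) = 0.017 × 0.623 / (√0.01695) = 0.08135.
Try y = 0.276 m: A R^(2/3) = 0.05051 — low.
Try y = 0.411 m: A R^(2/3) = 0.1461 — high.
Try y = 0.33 m: A R^(2/3) = 0.08135 — ≈ 0.08135.

y_n = 0.33 m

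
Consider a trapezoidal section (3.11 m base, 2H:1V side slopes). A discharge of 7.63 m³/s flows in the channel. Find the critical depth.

y_c = 0.722 m

At critical depth, Q² T / (g A³) = 1, i.e. A³/T = Q²/g = 7.63²/9.81 = 5.934.
Trying y = 0.602 m: A³/T = 3.174 — low.
Trying y = 0.828 m: A³/T = 9.569 — high.
Trying y = 0.722 m: A³/T = 5.926 — matches.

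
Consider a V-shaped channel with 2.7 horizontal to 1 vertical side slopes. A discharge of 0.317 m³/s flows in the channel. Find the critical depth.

At critical depth, Q² T / (g A³) = 1, i.e. A³/T = Q²/g = 0.317²/9.81 = 0.01024.
At y = 0.37 m: A³/T = 0.02528 — too large.
At y = 0.259 m: A³/T = 0.004248 — too small.
At y = 0.309 m: A³/T = 0.01027 — ≈ 0.01024.

y_c = 0.309 m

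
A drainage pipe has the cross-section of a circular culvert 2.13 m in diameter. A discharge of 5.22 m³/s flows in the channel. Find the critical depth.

At critical depth, Q² T / (g A³) = 1, i.e. A³/T = Q²/g = 5.22²/9.81 = 2.778.
Try y = 1.19 m: A³/T = 4.057 — high.
Try y = 0.868 m: A³/T = 1.213 — low.
Try y = 1.08 m: A³/T = 2.801 — matches.

y_c = 1.08 m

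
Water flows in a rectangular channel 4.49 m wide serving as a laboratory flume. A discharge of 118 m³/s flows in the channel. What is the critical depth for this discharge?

For a rectangular channel, critical depth y_c = (q²/g)^(1/3) where q = Q/b = 118/4.49 = 26.28 m²/s.
So y_c = (26.28²/9.81)^(1/3) = 4.13 m.

y_c = 4.13 m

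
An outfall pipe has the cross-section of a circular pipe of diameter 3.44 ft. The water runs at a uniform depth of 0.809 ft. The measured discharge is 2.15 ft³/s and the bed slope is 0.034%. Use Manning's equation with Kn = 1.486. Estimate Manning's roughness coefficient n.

n = 0.013

For a circular section of diameter D = 3.44 ft at depth y = 0.809 ft, the central angle is θ = 2 arccos(1 − 2y/D) = 2.025 rad. Then A = (D²/8)(θ − sin θ) = 1.667 ft² and P = Dθ/2 = 3.483 ft.
Hydraulic radius R = A/P = 1.667/3.483 = 0.4784 ft.
Rearranging Manning's equation: n = (1.486/Q) A R^(2/3) S^(1/2) = (1.486/2.15) × 1.667 × 0.4784^(2/3) × √0.00034 = 0.013.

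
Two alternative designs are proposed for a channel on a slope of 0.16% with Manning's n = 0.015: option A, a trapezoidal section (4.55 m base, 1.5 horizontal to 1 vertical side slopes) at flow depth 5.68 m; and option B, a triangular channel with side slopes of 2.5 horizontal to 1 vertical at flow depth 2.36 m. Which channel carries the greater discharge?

Channel A: With bottom width b = 4.55 m and side slope z = 1.5: A = (b + zy)y = (4.55 + 1.5×5.68)×5.68 = 74.24 m²; P = b + 2y√(1+z²) = 4.55 + 2×5.68×1.803 = 25.03 m. Hydraulic radius R = A/P = 74.24/25.03 = 2.966 m. Q_A = (1/0.015)·74.24·2.966^(2/3)·√0.0016 = 408.7 m³/s.
Channel B: For a triangular section with side slope z = 2.5: A = zy² = 2.5×2.36² = 13.92 m²; P = 2y√(1+z²) = 2×2.36×2.693 = 12.71 m. Hydraulic radius R = A/P = 13.92/12.71 = 1.096 m. Q_B = (1/0.015)·13.92·1.096^(2/3)·√0.0016 = 39.46 m³/s.
Q_A = 408.7 m³/s vs Q_B = 39.46 m³/s, so channel A carries more.

channel A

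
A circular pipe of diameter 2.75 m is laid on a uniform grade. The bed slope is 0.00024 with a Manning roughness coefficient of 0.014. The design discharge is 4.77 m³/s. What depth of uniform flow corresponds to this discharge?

y_n = 2.1 m

Manning's equation rearranged: A R^(2/3) = nQ / (1·√S) = 0.014 × 4.77 / (√0.00024) = 4.311.
Try y = 1.83 m: A R^(2/3) = 3.618 — too small.
Try y = 2.56 m: A R^(2/3) = 4.975 — too large.
Try y = 2.1 m: A R^(2/3) = 4.307 — ≈ 4.311.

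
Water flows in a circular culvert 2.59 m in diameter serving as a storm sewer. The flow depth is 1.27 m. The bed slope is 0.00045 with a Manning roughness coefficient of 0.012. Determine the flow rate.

Q = 3.37 m³/s

For a circular section of diameter D = 2.59 m at depth y = 1.27 m, the central angle is θ = 2 arccos(1 − 2y/D) = 3.103 rad. Then A = (D²/8)(θ − sin θ) = 2.57 m² and P = Dθ/2 = 4.018 m.
Hydraulic radius R = A/P = 2.57/4.018 = 0.6394 m.
Manning's equation: Q = (1/n) A R^(2/3) S^(1/2) = (1/0.012) × 2.57 × 0.6394^(2/3) × 0.00045^(1/2) = 3.37 m³/s.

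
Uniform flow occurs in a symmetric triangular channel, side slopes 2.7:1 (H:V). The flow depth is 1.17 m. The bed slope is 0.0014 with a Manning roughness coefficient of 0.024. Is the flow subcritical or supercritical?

subcritical

For a triangular section with side slope z = 2.7: A = zy² = 2.7×1.17² = 3.696 m²; P = 2y√(1+z²) = 2×1.17×2.879 = 6.737 m.
Hydraulic radius R = A/P = 3.696/6.737 = 0.5486 m.
V = (1/n) R^(2/3) √S = (1/0.024) × 0.5486^(2/3) × √0.0014 = 1.045 m/s. Hydraulic depth D_h = A/T = 3.696/6.318 = 0.585 m.
Froude number Fr = V/√(g·D_h) = 1.045/√(9.81×0.585) = 0.436, which is less than 1, so the flow is subcritical.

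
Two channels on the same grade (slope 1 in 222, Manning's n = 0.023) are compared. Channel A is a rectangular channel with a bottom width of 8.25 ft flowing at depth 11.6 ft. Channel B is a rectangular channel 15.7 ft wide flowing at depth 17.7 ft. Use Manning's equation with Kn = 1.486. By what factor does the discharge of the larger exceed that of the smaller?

4.28

Channel A: Flow area A = b·y = 8.25 × 11.6 = 95.7 ft². Wetted perimeter P = b + 2y = 8.25 + 2×11.6 = 31.45 ft. Hydraulic radius R = A/P = 95.7/31.45 = 3.043 ft. Q_A = (1.486/0.023)·95.7·3.043^(2/3)·√0.004505 = 871.4 ft³/s.
Channel B: Flow area A = b·y = 15.7 × 17.7 = 277.9 ft². Wetted perimeter P = b + 2y = 15.7 + 2×17.7 = 51.1 ft. Hydraulic radius R = A/P = 277.9/51.1 = 5.438 ft. Q_B = (1.486/0.023)·277.9·5.438^(2/3)·√0.004505 = 3726 ft³/s.
The larger discharge is 3726 ft³/s and the smaller is 871.4 ft³/s; the ratio is 4.28.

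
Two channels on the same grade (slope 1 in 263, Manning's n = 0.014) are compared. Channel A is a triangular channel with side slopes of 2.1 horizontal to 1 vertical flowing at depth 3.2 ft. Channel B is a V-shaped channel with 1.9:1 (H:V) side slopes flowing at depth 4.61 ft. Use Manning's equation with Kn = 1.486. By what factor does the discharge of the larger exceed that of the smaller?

2.36

Channel A: For a triangular section with side slope z = 2.1: A = zy² = 2.1×3.2² = 21.5 ft²; P = 2y√(1+z²) = 2×3.2×2.326 = 14.89 ft. Hydraulic radius R = A/P = 21.5/14.89 = 1.445 ft. Q_A = (1.486/0.014)·21.5·1.445^(2/3)·√0.003802 = 179.9 ft³/s.
Channel B: For a triangular section with side slope z = 1.9: A = zy² = 1.9×4.61² = 40.38 ft²; P = 2y√(1+z²) = 2×4.61×2.147 = 19.8 ft. Hydraulic radius R = A/P = 40.38/19.8 = 2.04 ft. Q_B = (1.486/0.014)·40.38·2.04^(2/3)·√0.003802 = 425.1 ft³/s.
The larger discharge is 425.1 ft³/s and the smaller is 179.9 ft³/s; the ratio is 2.36.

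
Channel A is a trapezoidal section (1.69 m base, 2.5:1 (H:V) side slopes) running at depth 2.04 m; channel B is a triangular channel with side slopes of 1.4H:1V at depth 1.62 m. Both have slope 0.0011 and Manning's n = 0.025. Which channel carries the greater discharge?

channel A

Channel A: With bottom width b = 1.69 m and side slope z = 2.5: A = (b + zy)y = (1.69 + 2.5×2.04)×2.04 = 13.85 m²; P = b + 2y√(1+z²) = 1.69 + 2×2.04×2.693 = 12.68 m. Hydraulic radius R = A/P = 13.85/12.68 = 1.093 m. Q_A = (1/0.025)·13.85·1.093^(2/3)·√0.0011 = 19.5 m³/s.
Channel B: For a triangular section with side slope z = 1.4: A = zy² = 1.4×1.62² = 3.674 m²; P = 2y√(1+z²) = 2×1.62×1.72 = 5.574 m. Hydraulic radius R = A/P = 3.674/5.574 = 0.6591 m. Q_B = (1/0.025)·3.674·0.6591^(2/3)·√0.0011 = 3.692 m³/s.
Q_A = 19.5 m³/s vs Q_B = 3.692 m³/s, so channel A carries more.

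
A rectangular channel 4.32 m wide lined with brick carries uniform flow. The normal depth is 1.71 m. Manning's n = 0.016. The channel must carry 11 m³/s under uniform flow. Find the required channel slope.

Flow area A = b·y = 4.32 × 1.71 = 7.387 m². Wetted perimeter P = b + 2y = 4.32 + 2×1.71 = 7.74 m.
Hydraulic radius R = A/P = 7.387/7.74 = 0.9544 m.
From Manning's equation, S = [nQ / (1 A R^(2/3))]² = [0.016 × 11 / (1 × 7.387 × 0.9544^(2/3))]² = 0.000604.

S = 0.000604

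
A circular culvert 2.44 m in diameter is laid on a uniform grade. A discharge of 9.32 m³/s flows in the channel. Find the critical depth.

y_c = 1.4 m

At critical depth, Q² T / (g A³) = 1, i.e. A³/T = Q²/g = 9.32²/9.81 = 8.854.
Try y = 1.51 m: A³/T = 11.84 — over.
Try y = 1.17 m: A³/T = 4.464 — short.
Try y = 1.4 m: A³/T = 8.86 — matches.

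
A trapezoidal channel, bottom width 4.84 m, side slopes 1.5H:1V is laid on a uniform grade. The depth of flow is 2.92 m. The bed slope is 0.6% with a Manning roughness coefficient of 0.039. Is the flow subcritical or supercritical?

subcritical

With bottom width b = 4.84 m and side slope z = 1.5: A = (b + zy)y = (4.84 + 1.5×2.92)×2.92 = 26.92 m²; P = b + 2y√(1+z²) = 4.84 + 2×2.92×1.803 = 15.37 m.
Hydraulic radius R = A/P = 26.92/15.37 = 1.752 m.
V = (1/n) R^(2/3) √S = (1/0.039) × 1.752^(2/3) × √0.006 = 2.886 m/s. Hydraulic depth D_h = A/T = 26.92/13.6 = 1.98 m.
Froude number Fr = V/√(g·D_h) = 2.886/√(9.81×1.98) = 0.655, which is less than 1, so the flow is subcritical.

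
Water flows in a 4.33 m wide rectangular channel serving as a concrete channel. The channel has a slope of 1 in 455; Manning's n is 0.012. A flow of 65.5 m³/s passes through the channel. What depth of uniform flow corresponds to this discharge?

Manning's equation rearranged: A R^(2/3) = nQ / (1·√S) = 0.012 × 65.5 / (√0.002198) = 16.77.
At y = 3.54 m: A R^(2/3) = 18.66 — too large.
At y = 2.26 m: A R^(2/3) = 10.46 — too small.
At y = 3.25 m: A R^(2/3) = 16.76 — matches.

y_n = 3.25 m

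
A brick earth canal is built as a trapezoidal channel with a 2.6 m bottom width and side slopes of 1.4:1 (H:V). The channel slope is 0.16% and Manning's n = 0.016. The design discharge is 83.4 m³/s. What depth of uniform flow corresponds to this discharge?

y_n = 3.27 m

Manning's equation rearranged: A R^(2/3) = nQ / (1·√S) = 0.016 × 83.4 / (√0.0016) = 33.36.
At y = 2.6 m: A R^(2/3) = 20.35 — too small.
At y = 3.61 m: A R^(2/3) = 41.48 — too large.
At y = 3.27 m: A R^(2/3) = 33.36 — close enough.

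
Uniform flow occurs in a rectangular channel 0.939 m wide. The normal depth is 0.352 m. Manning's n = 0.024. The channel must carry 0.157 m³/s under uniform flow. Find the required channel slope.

S = 0.0011

Flow area A = b·y = 0.939 × 0.352 = 0.3305 m². Wetted perimeter P = b + 2y = 0.939 + 2×0.352 = 1.643 m.
Hydraulic radius R = A/P = 0.3305/1.643 = 0.2012 m.
From Manning's equation, S = [nQ / (1 A R^(2/3))]² = [0.024 × 0.157 / (1 × 0.3305 × 0.2012^(2/3))]² = 0.0011.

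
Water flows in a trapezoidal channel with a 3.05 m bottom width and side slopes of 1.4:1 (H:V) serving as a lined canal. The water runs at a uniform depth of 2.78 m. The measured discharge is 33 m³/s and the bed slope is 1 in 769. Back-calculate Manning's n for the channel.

With bottom width b = 3.05 m and side slope z = 1.4: A = (b + zy)y = (3.05 + 1.4×2.78)×2.78 = 19.3 m²; P = b + 2y√(1+z²) = 3.05 + 2×2.78×1.72 = 12.62 m.
Hydraulic radius R = A/P = 19.3/12.62 = 1.53 m.
Rearranging Manning's equation: n = (1/Q) A R^(2/3) S^(1/2) = (1/33) × 19.3 × 1.53^(2/3) × √0.0013 = 0.028.

n = 0.028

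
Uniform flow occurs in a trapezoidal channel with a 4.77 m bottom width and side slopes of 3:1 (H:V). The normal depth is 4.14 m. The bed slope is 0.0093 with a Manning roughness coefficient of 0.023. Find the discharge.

Q = 520 m³/s

With bottom width b = 4.77 m and side slope z = 3: A = (b + zy)y = (4.77 + 3×4.14)×4.14 = 71.17 m²; P = b + 2y√(1+z²) = 4.77 + 2×4.14×3.162 = 30.95 m.
Hydraulic radius R = A/P = 71.17/30.95 = 2.299 m.
Manning's equation: Q = (1/n) A R^(2/3) S^(1/2) = (1/0.023) × 71.17 × 2.299^(2/3) × 0.0093^(1/2) = 520 m³/s.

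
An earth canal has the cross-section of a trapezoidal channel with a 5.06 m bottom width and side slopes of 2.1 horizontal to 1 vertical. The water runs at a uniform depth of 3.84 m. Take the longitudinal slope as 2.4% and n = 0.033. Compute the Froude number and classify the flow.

supercritical

With bottom width b = 5.06 m and side slope z = 2.1: A = (b + zy)y = (5.06 + 2.1×3.84)×3.84 = 50.4 m²; P = b + 2y√(1+z²) = 5.06 + 2×3.84×2.326 = 22.92 m.
Hydraulic radius R = A/P = 50.4/22.92 = 2.198 m.
V = (1/n) R^(2/3) √S = (1/0.033) × 2.198^(2/3) × √0.024 = 7.937 m/s. Hydraulic depth D_h = A/T = 50.4/21.19 = 2.379 m.
Froude number Fr = V/√(g·D_h) = 7.937/√(9.81×2.379) = 1.64, which is greater than 1, so the flow is supercritical.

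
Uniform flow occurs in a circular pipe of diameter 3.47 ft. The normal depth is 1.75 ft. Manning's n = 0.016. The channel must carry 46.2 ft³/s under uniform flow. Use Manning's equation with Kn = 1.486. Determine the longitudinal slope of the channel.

For a circular section of diameter D = 3.47 ft at depth y = 1.75 ft, the central angle is θ = 2 arccos(1 − 2y/D) = 3.159 rad. Then A = (D²/8)(θ − sin θ) = 4.78 ft² and P = Dθ/2 = 5.481 ft.
Hydraulic radius R = A/P = 4.78/5.481 = 0.8722 ft.
From Manning's equation, S = [nQ / (1.486 A R^(2/3))]² = [0.016 × 46.2 / (1.486 × 4.78 × 0.8722^(2/3))]² = 0.013.

S = 0.013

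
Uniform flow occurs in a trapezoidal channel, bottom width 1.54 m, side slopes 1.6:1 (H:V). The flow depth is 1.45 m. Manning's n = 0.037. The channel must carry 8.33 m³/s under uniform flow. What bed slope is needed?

With bottom width b = 1.54 m and side slope z = 1.6: A = (b + zy)y = (1.54 + 1.6×1.45)×1.45 = 5.597 m²; P = b + 2y√(1+z²) = 1.54 + 2×1.45×1.887 = 7.012 m.
Hydraulic radius R = A/P = 5.597/7.012 = 0.7982 m.
From Manning's equation, S = [nQ / (1 A R^(2/3))]² = [0.037 × 8.33 / (1 × 5.597 × 0.7982^(2/3))]² = 0.0041.

S = 0.0041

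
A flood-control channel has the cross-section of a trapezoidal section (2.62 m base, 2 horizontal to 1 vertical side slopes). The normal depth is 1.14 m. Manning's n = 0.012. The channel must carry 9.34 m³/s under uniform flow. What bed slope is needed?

With bottom width b = 2.62 m and side slope z = 2: A = (b + zy)y = (2.62 + 2×1.14)×1.14 = 5.586 m²; P = b + 2y√(1+z²) = 2.62 + 2×1.14×2.236 = 7.718 m.
Hydraulic radius R = A/P = 5.586/7.718 = 0.7237 m.
From Manning's equation, S = [nQ / (1 A R^(2/3))]² = [0.012 × 9.34 / (1 × 5.586 × 0.7237^(2/3))]² = 0.00062.

S = 0.00062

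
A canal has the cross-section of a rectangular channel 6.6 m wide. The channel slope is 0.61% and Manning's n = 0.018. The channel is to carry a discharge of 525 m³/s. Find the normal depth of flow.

Manning's equation rearranged: A R^(2/3) = nQ / (1·√S) = 0.018 × 525 / (√0.0061) = 121.
Try y = 12 m: A R^(2/3) = 149.3 — too large.
Try y = 7.03 m: A R^(2/3) = 79.57 — too small.
Try y = 10 m: A R^(2/3) = 121 — matches.

y_n = 10 m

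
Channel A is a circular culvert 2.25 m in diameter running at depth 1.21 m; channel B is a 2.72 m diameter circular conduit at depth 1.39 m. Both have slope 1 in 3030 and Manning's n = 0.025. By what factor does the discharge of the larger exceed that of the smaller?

1.52

Channel A: For a circular section of diameter D = 2.25 m at depth y = 1.21 m, the central angle is θ = 2 arccos(1 − 2y/D) = 3.293 rad. Then A = (D²/8)(θ − sin θ) = 2.179 m² and P = Dθ/2 = 3.704 m. Hydraulic radius R = A/P = 2.179/3.704 = 0.5882 m. Q_A = (1/0.025)·2.179·0.5882^(2/3)·√0.00033 = 1.112 m³/s.
Channel B: For a circular section of diameter D = 2.72 m at depth y = 1.39 m, the central angle is θ = 2 arccos(1 − 2y/D) = 3.186 rad. Then A = (D²/8)(θ − sin θ) = 2.987 m² and P = Dθ/2 = 4.333 m. Hydraulic radius R = A/P = 2.987/4.333 = 0.6894 m. Q_B = (1/0.025)·2.987·0.6894^(2/3)·√0.00033 = 1.694 m³/s.
The larger discharge is 1.694 m³/s and the smaller is 1.112 m³/s; the ratio is 1.52.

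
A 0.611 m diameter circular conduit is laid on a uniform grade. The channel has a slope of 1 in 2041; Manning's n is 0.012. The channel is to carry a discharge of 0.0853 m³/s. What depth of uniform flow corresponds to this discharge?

Manning's equation rearranged: A R^(2/3) = nQ / (1·√S) = 0.012 × 0.0853 / (√0.00049) = 0.04624.
At y = 0.275 m: A R^(2/3) = 0.03491 — too small.
At y = 0.382 m: A R^(2/3) = 0.05989 — too large.
At y = 0.324 m: A R^(2/3) = 0.04623 — close enough.

y_n = 0.324 m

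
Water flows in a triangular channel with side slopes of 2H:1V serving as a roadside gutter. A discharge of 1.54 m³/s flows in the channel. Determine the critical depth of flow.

y_c = 0.655 m

At critical depth, Q² T / (g A³) = 1, i.e. A³/T = Q²/g = 1.54²/9.81 = 0.2418.
Trying y = 0.585 m: A³/T = 0.137 — low.
Trying y = 0.726 m: A³/T = 0.4034 — high.
Trying y = 0.655 m: A³/T = 0.2411 — ≈ 0.2418.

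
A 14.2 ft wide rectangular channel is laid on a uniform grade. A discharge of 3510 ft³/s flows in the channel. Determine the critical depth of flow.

y_c = 12.4 ft

For a rectangular channel, critical depth y_c = (q²/g)^(1/3) where q = Q/b = 3510/14.2 = 247.2 ft²/s.
So y_c = (247.2²/32.2)^(1/3) = 12.4 ft.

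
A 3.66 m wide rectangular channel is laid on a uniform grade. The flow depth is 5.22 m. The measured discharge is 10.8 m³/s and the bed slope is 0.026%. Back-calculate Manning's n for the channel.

Flow area A = b·y = 3.66 × 5.22 = 19.11 m². Wetted perimeter P = b + 2y = 3.66 + 2×5.22 = 14.1 m.
Hydraulic radius R = A/P = 19.11/14.1 = 1.355 m.
Rearranging Manning's equation: n = (1/Q) A R^(2/3) S^(1/2) = (1/10.8) × 19.11 × 1.355^(2/3) × √0.00026 = 0.0349.

n = 0.0349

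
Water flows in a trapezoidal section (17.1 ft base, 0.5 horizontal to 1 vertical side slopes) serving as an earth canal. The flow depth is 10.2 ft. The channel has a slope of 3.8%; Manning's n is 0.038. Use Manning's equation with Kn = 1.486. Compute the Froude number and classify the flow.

With bottom width b = 17.1 ft and side slope z = 0.5: A = (b + zy)y = (17.1 + 0.5×10.2)×10.2 = 226.4 ft²; P = b + 2y√(1+z²) = 17.1 + 2×10.2×1.118 = 39.91 ft.
Hydraulic radius R = A/P = 226.4/39.91 = 5.674 ft.
V = (1.486/n) R^(2/3) √S = (1.486/0.038) × 5.674^(2/3) × √0.038 = 24.25 ft/s. Hydraulic depth D_h = A/T = 226.4/27.3 = 8.295 ft.
Froude number Fr = V/√(g·D_h) = 24.25/√(32.2×8.295) = 1.48, which is greater than 1, so the flow is supercritical.

supercritical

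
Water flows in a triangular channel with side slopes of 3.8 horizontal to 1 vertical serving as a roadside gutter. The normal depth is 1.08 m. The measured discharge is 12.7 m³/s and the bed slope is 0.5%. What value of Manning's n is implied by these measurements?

n = 0.016

For a triangular section with side slope z = 3.8: A = zy² = 3.8×1.08² = 4.432 m²; P = 2y√(1+z²) = 2×1.08×3.929 = 8.487 m.
Hydraulic radius R = A/P = 4.432/8.487 = 0.5222 m.
Rearranging Manning's equation: n = (1/Q) A R^(2/3) S^(1/2) = (1/12.7) × 4.432 × 0.5222^(2/3) × √0.005 = 0.016.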